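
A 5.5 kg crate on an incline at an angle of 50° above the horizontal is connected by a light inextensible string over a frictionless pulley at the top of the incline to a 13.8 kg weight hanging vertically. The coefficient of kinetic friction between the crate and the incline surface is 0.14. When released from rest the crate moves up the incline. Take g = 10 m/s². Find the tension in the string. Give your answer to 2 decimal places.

72.99 N

For the crate on the incline: the weight component along the slope is m₁g sin 50° = 5.5 × 10 × 0.7660 = 42.130 N and the normal force is N = m₁g cos 50° = 35.353 N.
Kinetic friction opposes the crate's motion up the incline: f = μN = 0.14 × 35.353 = 4.949 N acting down the slope.
Newton's second law for the crate (up-slope positive): T − 42.130 − 4.949 = 5.5 a. For the hanging weight (downward positive): 13.8 × 10 − T = 13.8 a.
Adding the two equations eliminates T: 90.921 = 19.3 a, so a = 4.7109 m/s².
Then from the hanging weight's equation, T = 13.8 × (10 − 4.7109) = 72.990 N.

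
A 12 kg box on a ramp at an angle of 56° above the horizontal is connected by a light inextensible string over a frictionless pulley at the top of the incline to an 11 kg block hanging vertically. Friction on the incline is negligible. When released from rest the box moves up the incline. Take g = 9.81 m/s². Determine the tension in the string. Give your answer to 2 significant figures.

For the box on the incline: the weight component along the slope is m₁g sin 56° = 12 × 9.81 × 0.8290 = 97.590 N and the normal force is N = m₁g cos 56° = 65.828 N.
Newton's second law for the box (up-slope positive): T − 97.590 = 12 a. For the hanging block (downward positive): 11 × 9.81 − T = 11 a.
Adding the two equations eliminates T: 10.320 = 23 a, so a = 0.4487 m/s².
Then from the hanging block's equation, T = 11 × (9.81 − 0.4487) = 102.974 N.

100 N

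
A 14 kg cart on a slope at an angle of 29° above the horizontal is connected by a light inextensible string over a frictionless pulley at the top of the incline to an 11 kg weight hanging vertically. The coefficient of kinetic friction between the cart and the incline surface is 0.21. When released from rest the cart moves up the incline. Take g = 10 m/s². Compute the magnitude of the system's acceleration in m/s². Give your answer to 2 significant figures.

For the cart on the incline: the weight component along the slope is m₁g sin 29° = 14 × 10 × 0.4848 = 67.872 N and the normal force is N = m₁g cos 29° = 122.447 N.
Kinetic friction opposes the cart's motion up the incline: f = μN = 0.21 × 122.447 = 25.714 N acting down the slope.
Newton's second law for the cart (up-slope positive): T − 67.872 − 25.714 = 14 a. For the hanging weight (downward positive): 11 × 10 − T = 11 a.
Adding the two equations eliminates T: 16.414 = 25 a, so a = 0.6566 m/s².

0.66 m/s²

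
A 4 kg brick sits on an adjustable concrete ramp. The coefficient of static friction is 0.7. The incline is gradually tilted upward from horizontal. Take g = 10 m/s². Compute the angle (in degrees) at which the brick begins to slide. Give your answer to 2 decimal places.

At the threshold of sliding, static friction is at its maximum μ_s N and exactly balances the weight component along the incline: mg sin θ = μ_s mg cos θ.
Hence tan θ = μ_s = 0.7, so θ = arctan(0.7) = 34.9920°.

34.99°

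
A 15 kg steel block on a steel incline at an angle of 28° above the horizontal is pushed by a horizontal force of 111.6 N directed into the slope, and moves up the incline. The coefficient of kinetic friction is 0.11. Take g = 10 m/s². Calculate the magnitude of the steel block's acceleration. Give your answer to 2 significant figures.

0.52 m/s²

The horizontal push has components F cos 28° = 111.6 × 0.8829 = 98.532 N up the incline and F sin 28° = 111.6 × 0.4695 = 52.396 N pressing into the surface.
The normal force is therefore N = mg cos 28° + F sin 28° = 132.435 + 52.396 = 184.831 N, and kinetic friction down the slope is μN = 0.11 × 184.831 = 20.331 N.
Along the incline: F cos 28° − mg sin 28° − μN = ma, so 98.532 − 70.425 − 20.331 = 15 a, giving a = 0.5184 m/s².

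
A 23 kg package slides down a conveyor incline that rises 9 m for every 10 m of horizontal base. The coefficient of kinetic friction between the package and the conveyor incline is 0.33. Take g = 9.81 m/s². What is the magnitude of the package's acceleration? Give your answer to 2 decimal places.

4.16 m/s²

Resolving the weight along the incline: the component pulling the package down the slope is mg sin 41.99° = 23 × 9.81 × 0.6690 = 150.946 N, and the normal force is N = mg cos 41.99° = 23 × 9.81 × 0.7433 = 167.711 N.
Kinetic friction acts up the slope with magnitude f = μN = 0.33 × 167.711 = 55.345 N.
Net force along the incline is 150.946 − 55.345 = 95.601 N, so a = 95.601 / 23 = 4.1566 m/s².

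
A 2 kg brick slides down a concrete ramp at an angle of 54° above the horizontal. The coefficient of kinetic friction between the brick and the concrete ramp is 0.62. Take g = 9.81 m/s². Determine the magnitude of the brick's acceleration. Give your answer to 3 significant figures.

4.36 m/s²

Resolving the weight along the incline: the component pulling the brick down the slope is mg sin 54° = 2 × 9.81 × 0.8090 = 15.873 N, and the normal force is N = mg cos 54° = 2 × 9.81 × 0.5878 = 11.533 N.
Kinetic friction acts up the slope with magnitude f = μN = 0.62 × 11.533 = 7.150 N.
Net force along the incline is 15.873 − 7.150 = 8.723 N, so a = 8.723 / 2 = 4.3615 m/s².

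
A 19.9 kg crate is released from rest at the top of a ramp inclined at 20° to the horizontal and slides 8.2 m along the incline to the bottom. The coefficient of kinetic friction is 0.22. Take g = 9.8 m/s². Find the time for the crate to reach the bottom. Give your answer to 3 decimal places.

3.517 s

The weight component along the incline is mg sin 20° = 66.701 N and the normal force is N = mg cos 20° = 183.259 N.
Friction up the slope is f = μN = 0.22 × 183.259 = 40.317 N, so the net downslope force is 66.701 − 40.317 = 26.384 N and a = 26.384 / 19.9 = 1.3258 m/s².
Starting from rest, L = ½at², so t = √(2L/a) = √(2 × 8.2 / 1.3258) = 3.5171 s.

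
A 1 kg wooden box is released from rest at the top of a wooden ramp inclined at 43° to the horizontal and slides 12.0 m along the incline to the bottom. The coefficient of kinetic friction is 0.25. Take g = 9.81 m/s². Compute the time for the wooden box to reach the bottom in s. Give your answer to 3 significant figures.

2.21 s

The weight component along the incline is mg sin 43° = 6.690 N and the normal force is N = mg cos 43° = 7.175 N.
Friction up the slope is f = μN = 0.25 × 7.175 = 1.794 N, so the net downslope force is 6.690 − 1.794 = 4.896 N and a = 4.896 / 1 = 4.8960 m/s².
Starting from rest, L = ½at², so t = √(2L/a) = √(2 × 12.0 / 4.8960) = 2.2140 s.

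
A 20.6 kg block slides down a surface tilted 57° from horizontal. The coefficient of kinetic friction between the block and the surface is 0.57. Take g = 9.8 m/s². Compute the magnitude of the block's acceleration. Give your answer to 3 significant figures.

Resolving the weight along the incline: the component pulling the block down the slope is mg sin 57° = 20.6 × 9.8 × 0.8387 = 169.317 N, and the normal force is N = mg cos 57° = 20.6 × 9.8 × 0.5446 = 109.944 N.
Kinetic friction acts up the slope with magnitude f = μN = 0.57 × 109.944 = 62.668 N.
Net force along the incline is 169.317 − 62.668 = 106.649 N, so a = 106.649 / 20.6 = 5.1771 m/s².

5.18 m/s²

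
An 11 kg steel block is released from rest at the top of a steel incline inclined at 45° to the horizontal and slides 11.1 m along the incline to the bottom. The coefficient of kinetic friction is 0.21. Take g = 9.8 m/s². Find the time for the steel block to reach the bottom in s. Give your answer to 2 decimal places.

The weight component along the incline is mg sin 45° = 76.226 N and the normal force is N = mg cos 45° = 76.226 N.
Friction up the slope is f = μN = 0.21 × 76.226 = 16.007 N, so the net downslope force is 76.226 − 16.007 = 60.219 N and a = 60.219 / 11 = 5.4745 m/s².
Starting from rest, L = ½at², so t = √(2L/a) = √(2 × 11.1 / 5.4745) = 2.0137 s.

2.01 s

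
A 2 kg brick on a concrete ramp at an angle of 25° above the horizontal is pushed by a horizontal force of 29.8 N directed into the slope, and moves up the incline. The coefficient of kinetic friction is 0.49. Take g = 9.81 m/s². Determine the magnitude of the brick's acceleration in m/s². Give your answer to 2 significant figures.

1.9 m/s²

The horizontal push has components F cos 25° = 29.8 × 0.9063 = 27.008 N up the incline and F sin 25° = 29.8 × 0.4226 = 12.593 N pressing into the surface.
The normal force is therefore N = mg cos 25° + F sin 25° = 17.782 + 12.593 = 30.375 N, and kinetic friction down the slope is μN = 0.49 × 30.375 = 14.884 N.
Along the incline: F cos 25° − mg sin 25° − μN = ma, so 27.008 − 8.291 − 14.884 = 2 a, giving a = 1.9165 m/s².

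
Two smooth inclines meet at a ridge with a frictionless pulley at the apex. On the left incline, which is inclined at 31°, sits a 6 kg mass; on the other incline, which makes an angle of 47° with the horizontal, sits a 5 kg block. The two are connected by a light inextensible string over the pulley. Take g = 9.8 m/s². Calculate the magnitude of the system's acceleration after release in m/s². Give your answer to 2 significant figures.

0.50 m/s²

Resolve each weight along its own incline: the 6 kg mass has component 6 × 9.8 × sin 31° = 30.284 N down its slope, and the 5 kg mass has 5 × 9.8 × sin 47° = 35.836 N down its slope.
The 5 kg side's 35.836 N exceeds the other side's 30.284 N, so that mass slides down and the 6 kg mass slides up. Taking that direction as positive, Newton's second law for the whole system gives 35.836 − 30.284 = (6 + 5) a, so a = 5.552 / 11 = 0.5047 m/s².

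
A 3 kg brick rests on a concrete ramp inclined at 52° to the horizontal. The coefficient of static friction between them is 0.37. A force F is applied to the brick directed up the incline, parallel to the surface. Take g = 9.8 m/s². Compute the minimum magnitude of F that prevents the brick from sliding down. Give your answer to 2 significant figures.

The normal force is N = mg cos 52° = 18.100 N. With F at its minimum the brick is on the verge of sliding down, so static friction is at its maximum μ_s N = 0.37 × 18.100 = 6.697 N and acts up the slope.
Equilibrium along the incline: F + μ_s N = mg sin 52°, so F = 23.168 − 6.697 = 16.471 N.

16 N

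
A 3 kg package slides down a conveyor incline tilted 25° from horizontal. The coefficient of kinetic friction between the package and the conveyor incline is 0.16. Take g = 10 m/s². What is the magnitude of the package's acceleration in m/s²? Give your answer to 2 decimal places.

Resolving the weight along the incline: the component pulling the package down the slope is mg sin 25° = 3 × 10 × 0.4226 = 12.678 N, and the normal force is N = mg cos 25° = 3 × 10 × 0.9063 = 27.189 N.
Kinetic friction acts up the slope with magnitude f = μN = 0.16 × 27.189 = 4.350 N.
Net force along the incline is 12.678 − 4.350 = 8.328 N, so a = 8.328 / 3 = 2.7760 m/s².

2.78 m/s²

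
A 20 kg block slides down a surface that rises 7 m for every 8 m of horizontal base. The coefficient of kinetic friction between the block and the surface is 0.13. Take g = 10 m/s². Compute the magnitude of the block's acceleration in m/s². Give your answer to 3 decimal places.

Resolving the weight along the incline: the component pulling the block down the slope is mg sin 41.19° = 20 × 10 × 0.6585 = 131.700 N, and the normal force is N = mg cos 41.19° = 20 × 10 × 0.7526 = 150.520 N.
Kinetic friction acts up the slope with magnitude f = μN = 0.13 × 150.520 = 19.568 N.
Net force along the incline is 131.700 − 19.568 = 112.132 N, so a = 112.132 / 20 = 5.6066 m/s².

5.607 m/s²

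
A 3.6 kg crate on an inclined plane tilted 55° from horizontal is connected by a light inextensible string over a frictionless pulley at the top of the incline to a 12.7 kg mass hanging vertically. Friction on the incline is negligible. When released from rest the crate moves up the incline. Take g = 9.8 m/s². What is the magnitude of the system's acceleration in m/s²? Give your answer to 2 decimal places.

5.86 m/s²

For the crate on the incline: the weight component along the slope is m₁g sin 55° = 3.6 × 9.8 × 0.8192 = 28.901 N and the normal force is N = m₁g cos 55° = 20.236 N.
Newton's second law for the crate (up-slope positive): T − 28.901 = 3.6 a. For the hanging mass (downward positive): 12.7 × 9.8 − T = 12.7 a.
Adding the two equations eliminates T: 95.559 = 16.3 a, so a = 5.8625 m/s².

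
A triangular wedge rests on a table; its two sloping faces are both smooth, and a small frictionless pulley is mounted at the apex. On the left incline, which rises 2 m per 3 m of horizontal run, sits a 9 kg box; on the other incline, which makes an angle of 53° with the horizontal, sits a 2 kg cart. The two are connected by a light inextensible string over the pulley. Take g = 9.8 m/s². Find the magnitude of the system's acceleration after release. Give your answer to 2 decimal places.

Resolve each weight along its own incline: the 9 kg mass has component 9 × 9.8 × sin 33.69° = 48.925 N down its slope, and the 2 kg mass has 2 × 9.8 × sin 53° = 15.653 N down its slope.
The 9 kg side's 48.925 N exceeds the other side's 15.653 N, so that mass slides down and the 2 kg mass slides up. Taking that direction as positive, Newton's second law for the whole system gives 48.925 − 15.653 = (9 + 2) a, so a = 33.272 / 11 = 3.0247 m/s².

3.02 m/s²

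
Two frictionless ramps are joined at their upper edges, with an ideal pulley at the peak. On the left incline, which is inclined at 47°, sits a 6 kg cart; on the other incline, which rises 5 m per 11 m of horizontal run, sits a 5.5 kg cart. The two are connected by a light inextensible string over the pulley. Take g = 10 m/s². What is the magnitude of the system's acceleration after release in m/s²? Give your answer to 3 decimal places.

1.837 m/s²

Resolve each weight along its own incline: the 6 kg mass has component 6 × 10 × sin 47° = 43.881 N down its slope, and the 5.5 kg mass has 5.5 × 10 × sin 24.44° = 22.759 N down its slope.
The 6 kg side's 43.881 N exceeds the other side's 22.759 N, so that mass slides down and the 5.5 kg mass slides up. Taking that direction as positive, Newton's second law for the whole system gives 43.881 − 22.759 = (6 + 5.5) a, so a = 21.122 / 11.5 = 1.8367 m/s².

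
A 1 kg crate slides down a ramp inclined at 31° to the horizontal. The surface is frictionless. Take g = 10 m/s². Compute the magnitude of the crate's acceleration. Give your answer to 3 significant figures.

Resolving the weight along the incline: the component pulling the crate down the slope is mg sin 31° = 1 × 10 × 0.5150 = 5.150 N, and the normal force is N = mg cos 31° = 1 × 10 × 0.8572 = 8.572 N.
With no friction the net force along the incline is 5.150 N, so a = g sin 31° = 5.150 / 1 = 5.1500 m/s².

5.15 m/s²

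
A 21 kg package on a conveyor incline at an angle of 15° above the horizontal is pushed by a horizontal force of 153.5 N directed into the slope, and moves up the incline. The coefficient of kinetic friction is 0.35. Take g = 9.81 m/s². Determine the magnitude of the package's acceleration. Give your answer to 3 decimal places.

0.543 m/s²

The horizontal push has components F cos 15° = 153.5 × 0.9659 = 148.266 N up the incline and F sin 15° = 153.5 × 0.2588 = 39.726 N pressing into the surface.
The normal force is therefore N = mg cos 15° + F sin 15° = 198.985 + 39.726 = 238.711 N, and kinetic friction down the slope is μN = 0.35 × 238.711 = 83.549 N.
Along the incline: F cos 15° − mg sin 15° − μN = ma, so 148.266 − 53.315 − 83.549 = 21 a, giving a = 0.5430 m/s².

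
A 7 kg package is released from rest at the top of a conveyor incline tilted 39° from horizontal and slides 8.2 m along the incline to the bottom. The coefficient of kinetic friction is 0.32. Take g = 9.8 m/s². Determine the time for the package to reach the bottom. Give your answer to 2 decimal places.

2.10 s

The weight component along the incline is mg sin 39° = 43.171 N and the normal force is N = mg cos 39° = 53.312 N.
Friction up the slope is f = μN = 0.32 × 53.312 = 17.060 N, so the net downslope force is 43.171 − 17.060 = 26.111 N and a = 26.111 / 7 = 3.7301 m/s².
Starting from rest, L = ½at², so t = √(2L/a) = √(2 × 8.2 / 3.7301) = 2.0968 s.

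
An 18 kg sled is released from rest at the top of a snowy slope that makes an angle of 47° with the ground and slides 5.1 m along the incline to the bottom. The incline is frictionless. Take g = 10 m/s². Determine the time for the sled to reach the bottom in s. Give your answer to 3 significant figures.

The weight component along the incline is mg sin 47° = 131.644 N and the normal force is N = mg cos 47° = 122.760 N.
With no friction, a = g sin 47° = 7.3135 m/s².
Starting from rest, L = ½at², so t = √(2L/a) = √(2 × 5.1 / 7.3135) = 1.1810 s.

1.18 s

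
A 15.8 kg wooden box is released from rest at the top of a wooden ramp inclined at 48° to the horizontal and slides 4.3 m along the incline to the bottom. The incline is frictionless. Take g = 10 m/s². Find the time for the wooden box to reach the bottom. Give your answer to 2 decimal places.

The weight component along the incline is mg sin 48° = 117.417 N and the normal force is N = mg cos 48° = 105.723 N.
With no friction, a = g sin 48° = 7.4314 m/s².
Starting from rest, L = ½at², so t = √(2L/a) = √(2 × 4.3 / 7.4314) = 1.0758 s.

1.08 s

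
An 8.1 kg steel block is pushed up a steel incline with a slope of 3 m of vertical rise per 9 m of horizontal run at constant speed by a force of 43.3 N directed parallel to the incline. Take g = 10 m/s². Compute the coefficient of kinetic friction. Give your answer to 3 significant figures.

At constant speed ΣF = 0 along the incline. The applied 43.3 N acts up the slope; the weight component mg sin 18.43° = 25.614 N and kinetic friction μN both act down the slope.
So 43.3 = 25.614 + μ × 76.843, giving μ = (43.3 − 25.614) / 76.843 = 0.2302.

0.230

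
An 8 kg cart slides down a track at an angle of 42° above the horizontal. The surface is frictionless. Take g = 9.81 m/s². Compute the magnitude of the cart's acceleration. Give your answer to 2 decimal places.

Resolving the weight along the incline: the component pulling the cart down the slope is mg sin 42° = 8 × 9.81 × 0.6691 = 52.511 N, and the normal force is N = mg cos 42° = 8 × 9.81 × 0.7431 = 58.318 N.
With no friction the net force along the incline is 52.511 N, so a = g sin 42° = 52.511 / 8 = 6.5639 m/s².

6.56 m/s²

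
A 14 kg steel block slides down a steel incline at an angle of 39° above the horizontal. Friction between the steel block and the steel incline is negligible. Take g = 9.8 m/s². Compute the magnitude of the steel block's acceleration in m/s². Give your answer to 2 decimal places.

Resolving the weight along the incline: the component pulling the steel block down the slope is mg sin 39° = 14 × 9.8 × 0.6293 = 86.340 N, and the normal force is N = mg cos 39° = 14 × 9.8 × 0.7771 = 106.618 N.
With no friction the net force along the incline is 86.340 N, so a = g sin 39° = 86.340 / 14 = 6.1671 m/s².

6.17 m/s²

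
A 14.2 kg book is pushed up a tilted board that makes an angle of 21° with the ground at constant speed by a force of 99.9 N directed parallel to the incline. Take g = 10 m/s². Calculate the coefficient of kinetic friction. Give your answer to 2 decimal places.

At constant speed ΣF = 0 along the incline. The applied 99.9 N acts up the slope; the weight component mg sin 21° = 50.888 N and kinetic friction μN both act down the slope.
So 99.9 = 50.888 + μ × 132.568, giving μ = (99.9 − 50.888) / 132.568 = 0.3697.

0.37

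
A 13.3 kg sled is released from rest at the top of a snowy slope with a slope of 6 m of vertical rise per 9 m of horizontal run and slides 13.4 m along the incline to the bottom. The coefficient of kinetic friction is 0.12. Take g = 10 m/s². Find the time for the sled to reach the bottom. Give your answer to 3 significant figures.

The weight component along the incline is mg sin 33.69° = 73.775 N and the normal force is N = mg cos 33.69° = 110.663 N.
Friction up the slope is f = μN = 0.12 × 110.663 = 13.280 N, so the net downslope force is 73.775 − 13.280 = 60.495 N and a = 60.495 / 13.3 = 4.5485 m/s².
Starting from rest, L = ½at², so t = √(2L/a) = √(2 × 13.4 / 4.5485) = 2.4274 s.

2.43 s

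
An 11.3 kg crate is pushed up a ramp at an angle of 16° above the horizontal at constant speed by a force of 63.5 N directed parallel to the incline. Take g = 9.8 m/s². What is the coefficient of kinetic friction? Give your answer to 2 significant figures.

0.31

At constant speed ΣF = 0 along the incline. The applied 63.5 N acts up the slope; the weight component mg sin 16° = 30.524 N and kinetic friction μN both act down the slope.
So 63.5 = 30.524 + μ × 106.450, giving μ = (63.5 − 30.524) / 106.450 = 0.3098.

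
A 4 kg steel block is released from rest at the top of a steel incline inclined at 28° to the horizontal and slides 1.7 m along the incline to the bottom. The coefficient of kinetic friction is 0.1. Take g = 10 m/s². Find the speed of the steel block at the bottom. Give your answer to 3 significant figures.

3.60 m/s

The weight component along the incline is mg sin 28° = 18.779 N and the normal force is N = mg cos 28° = 35.318 N.
Friction up the slope is f = μN = 0.1 × 35.318 = 3.532 N, so the net downslope force is 18.779 − 3.532 = 15.247 N and a = 15.247 / 4 = 3.8117 m/s².
Starting from rest over a distance of 1.7 m, v² = 2aL = 2 × 3.8117 × 1.7 = 12.9598, so v = 3.6000 m/s.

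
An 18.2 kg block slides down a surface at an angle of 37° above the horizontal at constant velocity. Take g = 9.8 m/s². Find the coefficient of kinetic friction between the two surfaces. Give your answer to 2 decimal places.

At constant velocity the net force along the incline is zero: mg sin 37° = μ mg cos 37°.
So μ = tan 37° = 0.6018 / 0.7986 = 0.7536.

0.75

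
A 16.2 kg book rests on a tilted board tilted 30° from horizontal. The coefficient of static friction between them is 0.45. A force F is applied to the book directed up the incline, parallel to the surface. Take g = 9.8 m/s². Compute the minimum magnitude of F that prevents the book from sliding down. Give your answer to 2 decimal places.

17.51 N

The normal force is N = mg cos 30° = 137.490 N. With F at its minimum the book is on the verge of sliding down, so static friction is at its maximum μ_s N = 0.45 × 137.490 = 61.871 N and acts up the slope.
Equilibrium along the incline: F + μ_s N = mg sin 30°, so F = 79.380 − 61.871 = 17.509 N.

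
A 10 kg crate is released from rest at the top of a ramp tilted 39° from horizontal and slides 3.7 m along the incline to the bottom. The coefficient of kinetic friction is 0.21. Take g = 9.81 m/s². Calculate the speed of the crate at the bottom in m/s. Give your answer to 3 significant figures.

5.82 m/s

The weight component along the incline is mg sin 39° = 61.736 N and the normal force is N = mg cos 39° = 76.238 N.
Friction up the slope is f = μN = 0.21 × 76.238 = 16.010 N, so the net downslope force is 61.736 − 16.010 = 45.726 N and a = 45.726 / 10 = 4.5726 m/s².
Starting from rest over a distance of 3.7 m, v² = 2aL = 2 × 4.5726 × 3.7 = 33.8372, so v = 5.8170 m/s.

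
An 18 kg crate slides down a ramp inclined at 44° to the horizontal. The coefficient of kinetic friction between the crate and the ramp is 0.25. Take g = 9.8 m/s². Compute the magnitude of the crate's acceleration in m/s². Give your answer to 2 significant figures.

5.0 m/s²

Resolving the weight along the incline: the component pulling the crate down the slope is mg sin 44° = 18 × 9.8 × 0.6947 = 122.545 N, and the normal force is N = mg cos 44° = 18 × 9.8 × 0.7193 = 126.885 N.
Kinetic friction acts up the slope with magnitude f = μN = 0.25 × 126.885 = 31.721 N.
Net force along the incline is 122.545 − 31.721 = 90.824 N, so a = 90.824 / 18 = 5.0458 m/s².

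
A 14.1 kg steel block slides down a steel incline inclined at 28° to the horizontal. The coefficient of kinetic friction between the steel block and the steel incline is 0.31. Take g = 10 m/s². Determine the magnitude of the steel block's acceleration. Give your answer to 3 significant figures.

Resolving the weight along the incline: the component pulling the steel block down the slope is mg sin 28° = 14.1 × 10 × 0.4695 = 66.200 N, and the normal force is N = mg cos 28° = 14.1 × 10 × 0.8829 = 124.489 N.
Kinetic friction acts up the slope with magnitude f = μN = 0.31 × 124.489 = 38.592 N.
Net force along the incline is 66.200 − 38.592 = 27.608 N, so a = 27.608 / 14.1 = 1.9580 m/s².

1.96 m/s²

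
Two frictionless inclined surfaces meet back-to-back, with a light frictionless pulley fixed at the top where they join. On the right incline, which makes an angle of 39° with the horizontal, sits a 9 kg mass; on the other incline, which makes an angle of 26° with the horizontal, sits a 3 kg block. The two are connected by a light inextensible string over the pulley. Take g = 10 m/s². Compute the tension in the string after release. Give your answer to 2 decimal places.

24.02 N

Resolve each weight along its own incline: the 9 kg mass has component 9 × 10 × sin 39° = 56.639 N down its slope, and the 3 kg mass has 3 × 10 × sin 26° = 13.151 N down its slope.
The 9 kg side's 56.639 N exceeds the other side's 13.151 N, so that mass slides down and the 3 kg mass slides up. Taking that direction as positive, Newton's second law for the whole system gives 56.639 − 13.151 = (9 + 3) a, so a = 43.488 / 12 = 3.6240 m/s².
For the 3 kg mass (up-slope positive): T − 13.151 = 3 × 3.6240, so T = 24.023 N.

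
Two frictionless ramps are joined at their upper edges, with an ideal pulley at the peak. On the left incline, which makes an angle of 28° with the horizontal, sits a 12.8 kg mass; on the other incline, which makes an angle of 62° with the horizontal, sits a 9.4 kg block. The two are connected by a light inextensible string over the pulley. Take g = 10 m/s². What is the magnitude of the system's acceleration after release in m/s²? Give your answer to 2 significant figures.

1.0 m/s²

Resolve each weight along its own incline: the 12.8 kg mass has component 12.8 × 10 × sin 28° = 60.092 N down its slope, and the 9.4 kg mass has 9.4 × 10 × sin 62° = 82.997 N down its slope.
The 9.4 kg side's 82.997 N exceeds the other side's 60.092 N, so that mass slides down and the 12.8 kg mass slides up. Taking that direction as positive, Newton's second law for the whole system gives 82.997 − 60.092 = (12.8 + 9.4) a, so a = 22.905 / 22.2 = 1.0318 m/s².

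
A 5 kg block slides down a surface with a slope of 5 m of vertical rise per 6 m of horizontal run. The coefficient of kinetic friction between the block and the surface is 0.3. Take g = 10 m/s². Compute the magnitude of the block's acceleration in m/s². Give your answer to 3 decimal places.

4.097 m/s²

Resolving the weight along the incline: the component pulling the block down the slope is mg sin 39.81° = 5 × 10 × 0.6402 = 32.010 N, and the normal force is N = mg cos 39.81° = 5 × 10 × 0.7682 = 38.410 N.
Kinetic friction acts up the slope with magnitude f = μN = 0.3 × 38.410 = 11.523 N.
Net force along the incline is 32.010 − 11.523 = 20.487 N, so a = 20.487 / 5 = 4.0974 m/s².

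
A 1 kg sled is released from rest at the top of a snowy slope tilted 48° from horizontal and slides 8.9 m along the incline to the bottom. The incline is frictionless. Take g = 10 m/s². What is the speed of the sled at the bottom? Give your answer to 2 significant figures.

The weight component along the incline is mg sin 48° = 7.431 N and the normal force is N = mg cos 48° = 6.691 N.
With no friction, a = g sin 48° = 7.4314 m/s².
Starting from rest over a distance of 8.9 m, v² = 2aL = 2 × 7.4314 × 8.9 = 132.2789, so v = 11.5013 m/s.

12 m/s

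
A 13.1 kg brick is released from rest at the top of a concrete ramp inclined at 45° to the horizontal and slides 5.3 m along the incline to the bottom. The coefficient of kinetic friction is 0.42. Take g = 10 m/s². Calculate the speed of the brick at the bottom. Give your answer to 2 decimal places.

6.59 m/s

The weight component along the incline is mg sin 45° = 92.631 N and the normal force is N = mg cos 45° = 92.631 N.
Friction up the slope is f = μN = 0.42 × 92.631 = 38.905 N, so the net downslope force is 92.631 − 38.905 = 53.726 N and a = 53.726 / 13.1 = 4.1012 m/s².
Starting from rest over a distance of 5.3 m, v² = 2aL = 2 × 4.1012 × 5.3 = 43.4727, so v = 6.5934 m/s.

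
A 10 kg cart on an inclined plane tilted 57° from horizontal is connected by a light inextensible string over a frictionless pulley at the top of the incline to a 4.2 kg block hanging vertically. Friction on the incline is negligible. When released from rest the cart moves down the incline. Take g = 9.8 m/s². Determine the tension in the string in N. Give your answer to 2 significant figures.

For the cart on the incline: the weight component along the slope is m₁g sin 57° = 10 × 9.8 × 0.8387 = 82.193 N and the normal force is N = m₁g cos 57° = 53.375 N.
Newton's second law for the cart (down-slope positive): 82.193 − T = 10 a. For the hanging block (upward positive): T − 4.2 × 9.8 = 4.2 a.
Adding the two equations eliminates T: 41.033 = 14.2 a, so a = 2.8896 m/s².
Then from the hanging block's equation, T = 4.2 × (9.8 + 2.8896) = 53.296 N.

53 N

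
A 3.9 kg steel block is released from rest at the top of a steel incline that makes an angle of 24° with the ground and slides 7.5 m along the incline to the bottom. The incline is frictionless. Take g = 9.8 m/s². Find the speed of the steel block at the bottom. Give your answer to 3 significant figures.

7.73 m/s

The weight component along the incline is mg sin 24° = 15.545 N and the normal force is N = mg cos 24° = 34.916 N.
With no friction, a = g sin 24° = 3.9860 m/s².
Starting from rest over a distance of 7.5 m, v² = 2aL = 2 × 3.9860 × 7.5 = 59.7900, so v = 7.7324 m/s.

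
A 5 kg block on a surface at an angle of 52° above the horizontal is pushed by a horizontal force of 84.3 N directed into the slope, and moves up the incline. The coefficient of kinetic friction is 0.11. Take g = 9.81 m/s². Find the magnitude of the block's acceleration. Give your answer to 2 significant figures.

The horizontal push has components F cos 52° = 84.3 × 0.6157 = 51.904 N up the incline and F sin 52° = 84.3 × 0.7880 = 66.428 N pressing into the surface.
The normal force is therefore N = mg cos 52° + F sin 52° = 30.200 + 66.428 = 96.628 N, and kinetic friction down the slope is μN = 0.11 × 96.628 = 10.629 N.
Along the incline: F cos 52° − mg sin 52° − μN = ma, so 51.904 − 38.651 − 10.629 = 5 a, giving a = 0.5248 m/s².

0.52 m/s²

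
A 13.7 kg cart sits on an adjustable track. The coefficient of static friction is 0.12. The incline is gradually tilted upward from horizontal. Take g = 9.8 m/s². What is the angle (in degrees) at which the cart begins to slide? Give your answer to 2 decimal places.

6.84°

At the threshold of sliding, static friction is at its maximum μ_s N and exactly balances the weight component along the incline: mg sin θ = μ_s mg cos θ.
Hence tan θ = μ_s = 0.12, so θ = arctan(0.12) = 6.8428°.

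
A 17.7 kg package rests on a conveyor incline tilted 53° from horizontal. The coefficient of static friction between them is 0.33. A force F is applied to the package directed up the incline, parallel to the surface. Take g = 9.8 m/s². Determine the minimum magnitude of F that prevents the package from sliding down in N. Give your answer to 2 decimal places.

The normal force is N = mg cos 53° = 104.391 N. With F at its minimum the package is on the verge of sliding down, so static friction is at its maximum μ_s N = 0.33 × 104.391 = 34.449 N and acts up the slope.
Equilibrium along the incline: F + μ_s N = mg sin 53°, so F = 138.531 − 34.449 = 104.082 N.

104.08 N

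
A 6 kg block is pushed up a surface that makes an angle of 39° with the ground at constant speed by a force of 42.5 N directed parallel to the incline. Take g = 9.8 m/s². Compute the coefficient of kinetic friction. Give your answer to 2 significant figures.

0.12

At constant speed ΣF = 0 along the incline. The applied 42.5 N acts up the slope; the weight component mg sin 39° = 37.004 N and kinetic friction μN both act down the slope.
So 42.5 = 37.004 + μ × 45.696, giving μ = (42.5 − 37.004) / 45.696 = 0.1203.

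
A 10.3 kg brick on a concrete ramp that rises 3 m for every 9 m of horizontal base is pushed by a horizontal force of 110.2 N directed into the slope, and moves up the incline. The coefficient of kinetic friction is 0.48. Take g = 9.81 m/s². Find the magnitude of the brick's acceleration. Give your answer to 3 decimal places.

0.957 m/s²

The horizontal push has components F cos 18.43° = 110.2 × 0.9487 = 104.547 N up the incline and F sin 18.43° = 110.2 × 0.3162 = 34.845 N pressing into the surface.
The normal force is therefore N = mg cos 18.43° + F sin 18.43° = 95.859 + 34.845 = 130.704 N, and kinetic friction down the slope is μN = 0.48 × 130.704 = 62.738 N.
Along the incline: F cos 18.43° − mg sin 18.43° − μN = ma, so 104.547 − 31.950 − 62.738 = 10.3 a, giving a = 0.9572 m/s².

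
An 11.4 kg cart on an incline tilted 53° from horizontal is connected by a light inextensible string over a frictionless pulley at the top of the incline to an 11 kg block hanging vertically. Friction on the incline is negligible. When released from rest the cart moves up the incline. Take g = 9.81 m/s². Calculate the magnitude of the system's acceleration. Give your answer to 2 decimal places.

For the cart on the incline: the weight component along the slope is m₁g sin 53° = 11.4 × 9.81 × 0.7986 = 89.311 N and the normal force is N = m₁g cos 53° = 67.303 N.
Newton's second law for the cart (up-slope positive): T − 89.311 = 11.4 a. For the hanging block (downward positive): 11 × 9.81 − T = 11 a.
Adding the two equations eliminates T: 18.599 = 22.4 a, so a = 0.8303 m/s².

0.83 m/s²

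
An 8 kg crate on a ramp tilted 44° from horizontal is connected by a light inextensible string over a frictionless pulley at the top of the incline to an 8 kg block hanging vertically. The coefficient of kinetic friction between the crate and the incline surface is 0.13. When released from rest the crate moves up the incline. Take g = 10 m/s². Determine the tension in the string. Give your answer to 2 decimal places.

For the crate on the incline: the weight component along the slope is m₁g sin 44° = 8 × 10 × 0.6947 = 55.576 N and the normal force is N = m₁g cos 44° = 57.547 N.
Kinetic friction opposes the crate's motion up the incline: f = μN = 0.13 × 57.547 = 7.481 N acting down the slope.
Newton's second law for the crate (up-slope positive): T − 55.576 − 7.481 = 8 a. For the hanging block (downward positive): 8 × 10 − T = 8 a.
Adding the two equations eliminates T: 16.943 = 16 a, so a = 1.0589 m/s².
Then from the hanging block's equation, T = 8 × (10 − 1.0589) = 71.529 N.

71.53 N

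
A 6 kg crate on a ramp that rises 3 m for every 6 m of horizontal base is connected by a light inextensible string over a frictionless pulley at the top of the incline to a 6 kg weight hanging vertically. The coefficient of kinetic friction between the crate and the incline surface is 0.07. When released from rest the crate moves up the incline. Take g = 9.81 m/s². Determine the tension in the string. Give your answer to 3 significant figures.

For the crate on the incline: the weight component along the slope is m₁g sin 26.57° = 6 × 9.81 × 0.4472 = 26.322 N and the normal force is N = m₁g cos 26.57° = 52.646 N.
Kinetic friction opposes the crate's motion up the incline: f = μN = 0.07 × 52.646 = 3.685 N acting down the slope.
Newton's second law for the crate (up-slope positive): T − 26.322 − 3.685 = 6 a. For the hanging weight (downward positive): 6 × 9.81 − T = 6 a.
Adding the two equations eliminates T: 28.853 = 12 a, so a = 2.4044 m/s².
Then from the hanging weight's equation, T = 6 × (9.81 − 2.4044) = 44.434 N.

44.4 N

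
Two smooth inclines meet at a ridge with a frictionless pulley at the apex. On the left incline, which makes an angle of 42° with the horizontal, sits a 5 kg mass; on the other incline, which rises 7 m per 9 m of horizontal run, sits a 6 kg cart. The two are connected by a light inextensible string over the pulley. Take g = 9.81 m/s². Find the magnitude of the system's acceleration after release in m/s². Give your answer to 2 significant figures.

0.30 m/s²

Resolve each weight along its own incline: the 5 kg mass has component 5 × 9.81 × sin 42° = 32.821 N down its slope, and the 6 kg mass has 6 × 9.81 × sin 37.87° = 36.137 N down its slope.
The 6 kg side's 36.137 N exceeds the other side's 32.821 N, so that mass slides down and the 5 kg mass slides up. Taking that direction as positive, Newton's second law for the whole system gives 36.137 − 32.821 = (5 + 6) a, so a = 3.316 / 11 = 0.3015 m/s².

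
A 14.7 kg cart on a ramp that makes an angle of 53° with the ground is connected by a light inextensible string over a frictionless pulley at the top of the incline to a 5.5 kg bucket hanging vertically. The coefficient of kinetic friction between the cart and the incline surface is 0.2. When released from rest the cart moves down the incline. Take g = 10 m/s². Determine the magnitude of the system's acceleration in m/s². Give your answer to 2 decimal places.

2.21 m/s²

For the cart on the incline: the weight component along the slope is m₁g sin 53° = 14.7 × 10 × 0.7986 = 117.394 N and the normal force is N = m₁g cos 53° = 88.467 N.
Kinetic friction opposes the cart's motion down the incline: f = μN = 0.2 × 88.467 = 17.693 N acting up the slope.
Newton's second law for the cart (down-slope positive): 117.394 − 17.693 − T = 14.7 a. For the hanging bucket (upward positive): T − 5.5 × 10 = 5.5 a.
Adding the two equations eliminates T: 44.701 = 20.2 a, so a = 2.2129 m/s².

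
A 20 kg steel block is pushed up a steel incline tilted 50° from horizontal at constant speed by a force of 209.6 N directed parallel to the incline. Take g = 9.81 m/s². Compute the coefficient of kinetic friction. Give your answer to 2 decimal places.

At constant speed ΣF = 0 along the incline. The applied 209.6 N acts up the slope; the weight component mg sin 50° = 150.298 N and kinetic friction μN both act down the slope.
So 209.6 = 150.298 + μ × 126.115, giving μ = (209.6 − 150.298) / 126.115 = 0.4702.

0.47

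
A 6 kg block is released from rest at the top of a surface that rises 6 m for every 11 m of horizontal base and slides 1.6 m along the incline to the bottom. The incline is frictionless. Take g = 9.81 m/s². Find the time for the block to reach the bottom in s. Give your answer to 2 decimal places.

The weight component along the incline is mg sin 28.61° = 28.185 N and the normal force is N = mg cos 28.61° = 51.673 N.
With no friction, a = g sin 28.61° = 4.6975 m/s².
Starting from rest, L = ½at², so t = √(2L/a) = √(2 × 1.6 / 4.6975) = 0.8254 s.

0.83 s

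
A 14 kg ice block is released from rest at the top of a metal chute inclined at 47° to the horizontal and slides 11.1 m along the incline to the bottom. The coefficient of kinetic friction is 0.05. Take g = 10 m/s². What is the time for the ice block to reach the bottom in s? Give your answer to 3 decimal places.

1.784 s

The weight component along the incline is mg sin 47° = 102.390 N and the normal force is N = mg cos 47° = 95.480 N.
Friction up the slope is f = μN = 0.05 × 95.480 = 4.774 N, so the net downslope force is 102.390 − 4.774 = 97.616 N and a = 97.616 / 14 = 6.9726 m/s².
Starting from rest, L = ½at², so t = √(2L/a) = √(2 × 11.1 / 6.9726) = 1.7843 s.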